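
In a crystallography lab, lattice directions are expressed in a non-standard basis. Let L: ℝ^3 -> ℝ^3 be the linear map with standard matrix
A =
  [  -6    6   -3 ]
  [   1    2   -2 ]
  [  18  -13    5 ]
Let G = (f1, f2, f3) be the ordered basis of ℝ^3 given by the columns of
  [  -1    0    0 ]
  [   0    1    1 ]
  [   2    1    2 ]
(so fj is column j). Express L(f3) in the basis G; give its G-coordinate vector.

Column 3 of [L]_G is the G-coordinate vector of L(f3).
In standard coordinates L(f3) = A f3 = [0, -2, -3].
Converting to G: [0, -2, -3] = 0·f1 - f2 - f3, so the coordinate vector is [0, -1, -1].

[0, -1, -1]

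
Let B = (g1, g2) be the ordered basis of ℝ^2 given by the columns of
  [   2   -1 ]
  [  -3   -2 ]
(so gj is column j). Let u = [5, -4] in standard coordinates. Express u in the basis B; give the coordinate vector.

[2, -1]

[u]_B is the unique c with M c = u, where M has columns g1, g2.
System: 2c_1 - c_2 = 5, -3c_1 - 2c_2 = -4; solving gives c_1 = 2, c_2 = -1.
Check: 2g1 - g2 = [5, -4].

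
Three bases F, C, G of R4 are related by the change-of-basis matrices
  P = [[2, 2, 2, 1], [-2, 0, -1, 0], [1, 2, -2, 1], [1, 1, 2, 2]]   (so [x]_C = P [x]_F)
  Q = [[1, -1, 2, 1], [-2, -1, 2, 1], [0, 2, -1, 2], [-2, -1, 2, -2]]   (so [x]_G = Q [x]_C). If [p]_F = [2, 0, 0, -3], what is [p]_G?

[-1, -4, -15, 8]

Apply P to get C-coordinates [1, -4, -1, -4], then Q to get G-coordinates.
The result is [p]_G = [-1, -4, -15, 8].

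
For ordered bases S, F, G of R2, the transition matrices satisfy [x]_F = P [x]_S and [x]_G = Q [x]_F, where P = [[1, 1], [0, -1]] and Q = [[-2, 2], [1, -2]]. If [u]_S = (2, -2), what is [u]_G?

Composing the changes, [u]_G = Q P [u]_S.
Q P = [[-2, -4], [1, 3]]; applying this to (2, -2) gives (4, -4).

(4, -4)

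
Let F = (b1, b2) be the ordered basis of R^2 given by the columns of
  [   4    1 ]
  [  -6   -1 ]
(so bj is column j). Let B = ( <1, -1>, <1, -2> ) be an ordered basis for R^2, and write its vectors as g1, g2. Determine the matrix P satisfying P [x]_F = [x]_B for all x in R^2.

Let M have columns bj and N have columns gj. Then for every x, N [x]_B = x = M [x]_F, so P = N^(-1) M.
Since det N = -1, N^(-1) has integer entries; multiplying gives P = [[2, 1], [2, 0]].

[[2, 1], [2, 0]]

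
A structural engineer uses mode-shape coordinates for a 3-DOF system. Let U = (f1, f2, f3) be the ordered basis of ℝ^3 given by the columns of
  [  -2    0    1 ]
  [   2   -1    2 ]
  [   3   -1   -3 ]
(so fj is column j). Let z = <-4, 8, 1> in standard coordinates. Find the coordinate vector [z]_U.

We seek scalars with c_1 f1 + ... + c_3 f3 = z; equivalently solve M c = z where the columns of M are f1, ..., f3.
Gaussian elimination on [M | z] yields c = (3, 2, 2).
Check: 3f1 + 2f2 + 2f3 = <-4, 8, 1>.

<3, 2, 2>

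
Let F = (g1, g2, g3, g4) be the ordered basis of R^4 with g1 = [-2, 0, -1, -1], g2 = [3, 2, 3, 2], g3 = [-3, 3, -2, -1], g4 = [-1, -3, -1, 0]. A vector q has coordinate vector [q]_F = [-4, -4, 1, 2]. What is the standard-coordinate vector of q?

[-9, -11, -12, -5]

The coordinates say q = -4g1 - 4g2 + g3 + 2g4; adding the scaled basis vectors gives [-9, -11, -12, -5].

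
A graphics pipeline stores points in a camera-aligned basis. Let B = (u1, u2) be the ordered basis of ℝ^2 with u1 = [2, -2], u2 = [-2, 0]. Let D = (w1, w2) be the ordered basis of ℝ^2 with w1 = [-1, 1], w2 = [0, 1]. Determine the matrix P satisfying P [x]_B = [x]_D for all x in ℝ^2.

Take x = uj: its B-coordinates are the j-th standard unit vector, so P e_j — column j of P — equals [uj]_D.
u1 = -2w1 + 0·w2, giving column 1 = [-2, 0]; repeating for each j gives P = [[-2, 2], [0, -2]].

[[-2, 2], [0, -2]]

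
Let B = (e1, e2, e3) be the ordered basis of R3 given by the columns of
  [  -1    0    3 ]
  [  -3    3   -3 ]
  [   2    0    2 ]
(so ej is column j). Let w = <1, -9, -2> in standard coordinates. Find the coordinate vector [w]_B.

[w]_B is the unique c with M c = w, where M has columns e1, ..., e3.
Row-reducing the augmented matrix [M | w] gives c = (-1, -4, 0).
Check: -e1 - 4e2 + 0·e3 = <1, -9, -2>.

<-1, -4, 0>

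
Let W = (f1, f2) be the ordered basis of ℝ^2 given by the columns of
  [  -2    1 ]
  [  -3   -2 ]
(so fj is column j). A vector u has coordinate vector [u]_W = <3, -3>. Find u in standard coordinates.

The coordinates say u = 3f1 - 3f2; adding the scaled basis vectors gives <-9, -3>.

<-9, -3>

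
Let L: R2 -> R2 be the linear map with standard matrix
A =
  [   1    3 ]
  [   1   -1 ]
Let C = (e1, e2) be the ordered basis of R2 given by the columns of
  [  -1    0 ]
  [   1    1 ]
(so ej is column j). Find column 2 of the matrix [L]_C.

Column 2 of [L]_C is the C-coordinate vector of L(e2).
In standard coordinates L(e2) = A e2 = <3, -1>.
Converting to C: <3, -1> = -3e1 + 2e2, so the coordinate vector is <-3, 2>.

<-3, 2>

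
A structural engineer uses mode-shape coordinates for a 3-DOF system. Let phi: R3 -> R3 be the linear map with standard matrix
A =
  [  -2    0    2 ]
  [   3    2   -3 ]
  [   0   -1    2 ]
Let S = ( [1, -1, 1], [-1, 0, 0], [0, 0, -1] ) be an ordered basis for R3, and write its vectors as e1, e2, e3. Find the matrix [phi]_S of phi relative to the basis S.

Let P have columns e1, ..., e3. Then [phi]_S = P^(-1) A P.
Here det P = 1, so P^(-1) is integer; computing A P first and then P^(-1)(A P) gives [[2, 3, -3], [2, 1, -1], [-1, 3, -1]].

[[2, 3, -3], [2, 1, -1], [-1, 3, -1]]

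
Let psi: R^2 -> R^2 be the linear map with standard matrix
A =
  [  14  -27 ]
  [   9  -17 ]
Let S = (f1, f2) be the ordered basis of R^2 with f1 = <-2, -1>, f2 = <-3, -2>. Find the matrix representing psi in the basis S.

The j-th column of [psi]_S is [psi(fj)]_S.
psi(f1) = A f1 = <-1, -1> = -f1 + f2, so column 1 is <-1, 1>.
Repeating for f2 and assembling the columns gives [[-1, -3], [1, -2]].

[[-1, -3], [1, -2]]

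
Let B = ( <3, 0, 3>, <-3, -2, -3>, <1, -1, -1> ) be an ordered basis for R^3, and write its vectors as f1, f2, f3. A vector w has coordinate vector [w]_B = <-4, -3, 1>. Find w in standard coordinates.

<-2, 5, -4>

By definition w = -4f1 - 3f2 + f3.
Summing componentwise gives <-2, 5, -4>.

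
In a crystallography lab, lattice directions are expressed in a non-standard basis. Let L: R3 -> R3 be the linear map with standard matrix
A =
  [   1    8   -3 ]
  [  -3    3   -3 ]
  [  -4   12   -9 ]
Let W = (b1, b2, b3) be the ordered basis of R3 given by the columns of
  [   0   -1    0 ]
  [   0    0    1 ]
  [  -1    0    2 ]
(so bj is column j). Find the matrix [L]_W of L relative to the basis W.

[[-3, 2, 0], [-3, 1, -2], [3, 3, -3]]

The j-th column of [L]_W is [L(bj)]_W.
L(b1) = A b1 = (3, 3, 9) = -3b1 - 3b2 + 3b3, so column 1 is (-3, -3, 3).
Repeating for b2, b3 and assembling the columns gives [[-3, 2, 0], [-3, 1, -2], [3, 3, -3]].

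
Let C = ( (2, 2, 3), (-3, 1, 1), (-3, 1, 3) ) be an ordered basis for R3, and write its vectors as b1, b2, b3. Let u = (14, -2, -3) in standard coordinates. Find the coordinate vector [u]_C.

(1, -3, -1)

We seek scalars with c_1 b1 + ... + c_3 b3 = u; equivalently solve M c = u where the columns of M are b1, ..., b3.
Gaussian elimination on [M | u] yields c = (1, -3, -1).
Check: b1 - 3b2 - b3 = (14, -2, -3).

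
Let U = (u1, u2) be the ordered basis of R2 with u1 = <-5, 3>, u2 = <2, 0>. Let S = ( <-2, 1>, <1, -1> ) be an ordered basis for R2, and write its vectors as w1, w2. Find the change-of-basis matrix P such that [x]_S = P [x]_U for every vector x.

Take x = uj: its U-coordinates are the j-th standard unit vector, so P e_j — column j of P — equals [uj]_S.
u1 = 2w1 - w2, giving column 1 = <2, -1>; repeating for each j gives P = [[2, -2], [-1, -2]].

[[2, -2], [-1, -2]]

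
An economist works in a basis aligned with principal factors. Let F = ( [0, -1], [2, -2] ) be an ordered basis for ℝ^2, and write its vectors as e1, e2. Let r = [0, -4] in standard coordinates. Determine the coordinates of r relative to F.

[r]_F is the unique c with M c = r, where M has columns e1, e2.
System: 0c_1 + 2c_2 = 0, -c_1 - 2c_2 = -4; solving gives c_1 = 4, c_2 = 0.
Check: 4e1 + 0·e2 = [0, -4].

[4, 0]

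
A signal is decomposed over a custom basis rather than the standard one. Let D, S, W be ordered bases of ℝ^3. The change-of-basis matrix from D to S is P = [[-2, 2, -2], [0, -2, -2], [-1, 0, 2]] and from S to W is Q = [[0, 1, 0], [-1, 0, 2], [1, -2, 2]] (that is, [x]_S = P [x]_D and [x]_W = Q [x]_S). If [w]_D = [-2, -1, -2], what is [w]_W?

[6, -10, -10]

Composing the changes, [w]_W = Q P [w]_D.
Q P = [[0, -2, -2], [0, -2, 6], [-4, 6, 6]]; applying this to [-2, -1, -2] gives [6, -10, -10].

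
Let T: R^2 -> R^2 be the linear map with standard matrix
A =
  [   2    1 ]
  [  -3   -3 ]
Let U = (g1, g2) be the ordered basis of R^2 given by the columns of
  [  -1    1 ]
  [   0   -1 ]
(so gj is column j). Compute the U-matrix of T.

The j-th column of [T]_U is [T(gj)]_U.
T(g1) = A g1 = <-2, 3> = -g1 - 3g2, so column 1 is <-1, -3>.
Repeating for g2 and assembling the columns gives [[-1, -1], [-3, 0]].

[[-1, -1], [-3, 0]]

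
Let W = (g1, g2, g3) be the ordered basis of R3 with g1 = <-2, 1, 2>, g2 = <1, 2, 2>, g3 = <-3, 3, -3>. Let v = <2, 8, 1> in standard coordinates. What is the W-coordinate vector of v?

<-1, 3, 1>

[v]_W is the unique c with M c = v, where M has columns g1, ..., g3.
Row-reducing the augmented matrix [M | v] gives c = (-1, 3, 1).
Check: -g1 + 3g2 + g3 = <2, 8, 1>.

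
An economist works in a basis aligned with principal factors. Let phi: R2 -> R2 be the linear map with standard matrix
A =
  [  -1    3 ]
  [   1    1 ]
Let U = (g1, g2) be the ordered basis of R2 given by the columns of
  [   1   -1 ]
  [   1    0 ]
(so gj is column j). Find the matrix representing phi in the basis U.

[[2, -1], [0, -2]]

Let P have columns g1, g2. Then [phi]_U = P^(-1) A P.
Here det P = 1, so P^(-1) is integer; computing A P first and then P^(-1)(A P) gives [[2, -1], [0, -2]].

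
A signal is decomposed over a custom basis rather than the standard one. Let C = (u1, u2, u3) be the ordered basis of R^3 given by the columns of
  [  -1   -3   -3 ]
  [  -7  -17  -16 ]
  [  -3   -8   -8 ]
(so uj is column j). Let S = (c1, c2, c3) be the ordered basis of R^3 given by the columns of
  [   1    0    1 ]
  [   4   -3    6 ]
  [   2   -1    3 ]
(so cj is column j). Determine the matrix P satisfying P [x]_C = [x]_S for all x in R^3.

[[-1, -2, -1], [1, 1, 0], [0, -1, -2]]

Column j of P is [uj]_S, since P maps C-coordinates to S-coordinates.
Expressing u1 in S: u1 = -c1 + c2 + 0·c3, so column 1 of P is (-1, 1, 0).
Doing the same for each uj gives P = [[-1, -2, -1], [1, 1, 0], [0, -1, -2]].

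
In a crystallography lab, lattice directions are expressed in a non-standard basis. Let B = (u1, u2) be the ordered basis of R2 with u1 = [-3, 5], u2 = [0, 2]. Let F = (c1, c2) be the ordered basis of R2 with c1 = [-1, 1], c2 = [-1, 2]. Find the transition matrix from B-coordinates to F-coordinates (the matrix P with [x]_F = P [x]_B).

[[1, -2], [2, 2]]

Column j of P is [uj]_F, since P maps B-coordinates to F-coordinates.
Expressing u1 in F: u1 = c1 + 2c2, so column 1 of P is [1, 2].
Doing the same for each uj gives P = [[1, -2], [2, 2]].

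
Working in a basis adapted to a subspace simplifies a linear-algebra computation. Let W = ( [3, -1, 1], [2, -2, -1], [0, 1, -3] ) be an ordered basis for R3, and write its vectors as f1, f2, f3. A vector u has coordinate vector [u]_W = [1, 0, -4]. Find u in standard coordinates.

By definition u = f1 + 0·f2 - 4f3.
Summing componentwise gives [3, -5, 13].

[3, -5, 13]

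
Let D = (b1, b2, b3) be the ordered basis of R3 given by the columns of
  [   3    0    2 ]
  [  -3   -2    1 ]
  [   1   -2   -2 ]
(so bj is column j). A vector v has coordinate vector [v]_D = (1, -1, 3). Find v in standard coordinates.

(9, 2, -3)

The coordinates say v = b1 - b2 + 3b3; adding the scaled basis vectors gives (9, 2, -3).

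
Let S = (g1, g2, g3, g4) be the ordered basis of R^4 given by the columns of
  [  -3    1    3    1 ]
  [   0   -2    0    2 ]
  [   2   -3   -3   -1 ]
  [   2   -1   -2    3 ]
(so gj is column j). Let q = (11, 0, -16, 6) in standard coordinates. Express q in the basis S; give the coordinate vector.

We seek scalars with c_1 g1 + ... + c_4 g4 = q; equivalently solve M c = q where the columns of M are g1, ..., g4.
Solving this 4x4 system gives c = (-3, 4, -2, 4).
Check: -3g1 + 4g2 - 2g3 + 4g4 = (11, 0, -16, 6).

(-3, 4, -2, 4)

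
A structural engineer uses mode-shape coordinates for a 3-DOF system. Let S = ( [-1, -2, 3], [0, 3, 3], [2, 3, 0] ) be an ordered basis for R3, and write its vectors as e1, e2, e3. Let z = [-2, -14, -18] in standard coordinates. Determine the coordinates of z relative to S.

[-2, -4, -2]

Write z = c_1 e1 + ... + c_3 e3 and solve for the c_i.
Gaussian elimination on [M | z] yields c = (-2, -4, -2).
Check: -2e1 - 4e2 - 2e3 = [-2, -14, -18].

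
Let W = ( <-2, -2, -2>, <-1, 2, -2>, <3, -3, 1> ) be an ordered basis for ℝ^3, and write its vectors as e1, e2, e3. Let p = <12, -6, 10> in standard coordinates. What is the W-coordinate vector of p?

Write p = c_1 e1 + ... + c_3 e3 and solve for the c_i.
Row-reducing the augmented matrix [M | p] gives c = (-2, -2, 2).
Check: -2e1 - 2e2 + 2e3 = <12, -6, 10>.

<-2, -2, 2>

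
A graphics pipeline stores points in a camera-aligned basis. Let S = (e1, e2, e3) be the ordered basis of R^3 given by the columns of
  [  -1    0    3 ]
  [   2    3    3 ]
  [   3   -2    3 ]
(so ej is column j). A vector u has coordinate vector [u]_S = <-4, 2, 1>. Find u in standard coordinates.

By definition u = -4e1 + 2e2 + e3.
Summing componentwise gives <7, 1, -13>.

<7, 1, -13>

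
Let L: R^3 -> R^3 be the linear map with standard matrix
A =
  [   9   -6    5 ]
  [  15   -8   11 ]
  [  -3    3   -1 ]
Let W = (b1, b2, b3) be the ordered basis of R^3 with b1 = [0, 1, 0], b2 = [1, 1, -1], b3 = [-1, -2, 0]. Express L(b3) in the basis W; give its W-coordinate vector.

Compute L(b3) = A b3 = [3, 1, -3] in standard coordinates.
Then write this in W-coordinates: solve for y in y_1 b1 + ... + y_3 b3 = [3, 1, -3].
This gives y = [-2, 3, 0], which is column 3 of [L]_W.

[-2, 3, 0]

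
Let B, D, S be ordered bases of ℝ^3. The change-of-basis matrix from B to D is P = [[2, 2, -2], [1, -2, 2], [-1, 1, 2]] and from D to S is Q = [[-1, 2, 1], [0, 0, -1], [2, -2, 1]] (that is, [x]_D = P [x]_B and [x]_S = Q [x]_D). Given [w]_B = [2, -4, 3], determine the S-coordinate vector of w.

First [w]_D = P [w]_B = [-10, 16, 0].
Then [w]_S = Q [w]_D = [42, 0, -52].

[42, 0, -52]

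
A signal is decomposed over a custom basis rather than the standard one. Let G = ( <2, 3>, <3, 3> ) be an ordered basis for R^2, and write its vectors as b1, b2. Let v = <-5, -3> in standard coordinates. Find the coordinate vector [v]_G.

We seek scalars with c_1 b1 + c_2 b2 = v; equivalently solve M c = v where the columns of M are b1, b2.
System: 2c_1 + 3c_2 = -5, 3c_1 + 3c_2 = -3; solving gives c_1 = 2, c_2 = -3.
Check: 2b1 - 3b2 = <-5, -3>.

<2, -3>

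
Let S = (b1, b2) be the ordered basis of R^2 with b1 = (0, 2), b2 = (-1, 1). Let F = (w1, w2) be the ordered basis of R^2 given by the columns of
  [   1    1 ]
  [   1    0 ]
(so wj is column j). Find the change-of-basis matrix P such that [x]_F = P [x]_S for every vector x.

[[2, 1], [-2, -2]]

Column j of P is [bj]_F, since P maps S-coordinates to F-coordinates.
Expressing b1 in F: b1 = 2w1 - 2w2, so column 1 of P is (2, -2).
Doing the same for each bj gives P = [[2, 1], [-2, -2]].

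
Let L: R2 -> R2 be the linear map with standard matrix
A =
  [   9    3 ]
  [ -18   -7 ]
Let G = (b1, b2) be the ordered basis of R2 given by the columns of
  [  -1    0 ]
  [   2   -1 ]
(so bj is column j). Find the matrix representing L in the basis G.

The j-th column of [L]_G is [L(bj)]_G.
L(b1) = A b1 = (-3, 4) = 3b1 + 2b2, so column 1 is (3, 2).
Repeating for b2 and assembling the columns gives [[3, 3], [2, -1]].

[[3, 3], [2, -1]]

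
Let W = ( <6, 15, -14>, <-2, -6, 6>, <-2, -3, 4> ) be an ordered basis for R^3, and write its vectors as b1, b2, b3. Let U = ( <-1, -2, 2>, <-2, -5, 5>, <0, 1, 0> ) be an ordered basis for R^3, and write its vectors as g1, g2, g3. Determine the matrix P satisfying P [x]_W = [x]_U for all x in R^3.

[[-2, -2, 2], [-2, 2, 0], [1, 0, 1]]

Column j of P is [bj]_U, since P maps W-coordinates to U-coordinates.
Expressing b1 in U: b1 = -2g1 - 2g2 + g3, so column 1 of P is <-2, -2, 1>.
Doing the same for each bj gives P = [[-2, -2, 2], [-2, 2, 0], [1, 0, 1]].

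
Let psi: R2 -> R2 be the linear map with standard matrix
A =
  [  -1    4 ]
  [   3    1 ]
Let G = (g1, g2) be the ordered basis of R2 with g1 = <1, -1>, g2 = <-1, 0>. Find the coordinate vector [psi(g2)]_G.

<3, 2>

Column 2 of [psi]_G is the G-coordinate vector of psi(g2).
In standard coordinates psi(g2) = A g2 = <1, -3>.
Converting to G: <1, -3> = 3g1 + 2g2, so the coordinate vector is <3, 2>.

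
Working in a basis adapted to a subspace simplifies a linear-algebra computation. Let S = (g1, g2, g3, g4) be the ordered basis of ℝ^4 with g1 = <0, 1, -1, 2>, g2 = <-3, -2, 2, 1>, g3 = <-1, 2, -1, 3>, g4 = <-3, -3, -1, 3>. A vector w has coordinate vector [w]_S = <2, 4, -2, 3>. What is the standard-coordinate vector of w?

<-19, -19, 5, 11>

w = M [w]_S, where M has columns g1, ..., g4.
Carrying out the matrix-vector product, w = <-19, -19, 5, 11>.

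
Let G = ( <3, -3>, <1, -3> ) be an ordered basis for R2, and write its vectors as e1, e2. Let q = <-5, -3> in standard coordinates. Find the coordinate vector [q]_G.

<-3, 4>

We seek scalars with c_1 e1 + c_2 e2 = q; equivalently solve M c = q where the columns of M are e1, e2.
System: 3c_1 + c_2 = -5, -3c_1 - 3c_2 = -3; solving gives c_1 = -3, c_2 = 4.
Check: -3e1 + 4e2 = <-5, -3>.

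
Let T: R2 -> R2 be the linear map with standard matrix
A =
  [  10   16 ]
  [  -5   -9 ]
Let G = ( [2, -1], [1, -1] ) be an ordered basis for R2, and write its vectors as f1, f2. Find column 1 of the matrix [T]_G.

[3, -2]

Column 1 of [T]_G is the G-coordinate vector of T(f1).
In standard coordinates T(f1) = A f1 = [4, -1].
Converting to G: [4, -1] = 3f1 - 2f2, so the coordinate vector is [3, -2].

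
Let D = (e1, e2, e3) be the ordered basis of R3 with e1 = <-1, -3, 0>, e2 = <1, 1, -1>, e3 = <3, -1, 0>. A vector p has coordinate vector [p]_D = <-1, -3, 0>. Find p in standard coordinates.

The coordinates say p = -e1 - 3e2 + 0·e3; adding the scaled basis vectors gives <-2, 0, 3>.

<-2, 0, 3>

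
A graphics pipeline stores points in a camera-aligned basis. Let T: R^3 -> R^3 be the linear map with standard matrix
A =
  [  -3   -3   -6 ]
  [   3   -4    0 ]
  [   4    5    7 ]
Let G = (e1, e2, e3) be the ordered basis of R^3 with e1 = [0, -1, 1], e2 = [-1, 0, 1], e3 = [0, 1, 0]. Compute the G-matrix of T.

Let P have columns e1, ..., e3. Then [T]_G = P^(-1) A P.
Here det P = -1, so P^(-1) is integer; computing A P first and then P^(-1)(A P) gives [[-1, 0, 2], [3, 3, 3], [3, -3, -2]].

[[-1, 0, 2], [3, 3, 3], [3, -3, -2]]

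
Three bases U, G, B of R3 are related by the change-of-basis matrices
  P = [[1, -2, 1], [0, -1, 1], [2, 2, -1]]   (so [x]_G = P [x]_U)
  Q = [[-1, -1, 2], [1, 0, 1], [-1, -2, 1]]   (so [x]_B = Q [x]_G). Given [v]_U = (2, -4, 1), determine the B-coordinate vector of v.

Composing the changes, [v]_B = Q P [v]_U.
Q P = [[3, 7, -4], [3, 0, 0], [1, 6, -4]]; applying this to (2, -4, 1) gives (-26, 6, -26).

(-26, 6, -26)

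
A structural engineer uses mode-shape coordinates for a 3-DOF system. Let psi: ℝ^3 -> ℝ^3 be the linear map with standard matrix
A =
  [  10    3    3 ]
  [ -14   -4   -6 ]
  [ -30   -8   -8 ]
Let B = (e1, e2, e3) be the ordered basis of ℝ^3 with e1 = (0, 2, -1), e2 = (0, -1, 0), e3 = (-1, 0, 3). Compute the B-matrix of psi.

[[-1, 1, -3], [0, -2, -2], [-3, 3, 1]]

Let P have columns e1, ..., e3. Then [psi]_B = P^(-1) A P.
Here det P = 1, so P^(-1) is integer; computing A P first and then P^(-1)(A P) gives [[-1, 1, -3], [0, -2, -2], [-3, 3, 1]].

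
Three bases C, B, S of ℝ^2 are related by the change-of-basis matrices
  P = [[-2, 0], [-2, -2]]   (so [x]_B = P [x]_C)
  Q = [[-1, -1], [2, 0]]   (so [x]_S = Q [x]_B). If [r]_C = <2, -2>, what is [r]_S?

Composing the changes, [r]_S = Q P [r]_C.
Q P = [[4, 2], [-4, 0]]; applying this to <2, -2> gives <4, -8>.

<4, -8>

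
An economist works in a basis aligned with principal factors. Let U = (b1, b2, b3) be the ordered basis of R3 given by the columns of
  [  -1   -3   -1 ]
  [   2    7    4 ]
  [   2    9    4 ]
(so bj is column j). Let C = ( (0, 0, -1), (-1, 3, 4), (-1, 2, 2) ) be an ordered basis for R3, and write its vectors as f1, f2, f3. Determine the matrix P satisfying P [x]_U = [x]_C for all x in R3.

Take x = bj: its U-coordinates are the j-th standard unit vector, so P e_j — column j of P — equals [bj]_C.
b1 = 0·f1 + 0·f2 + f3, giving column 1 = (0, 0, 1); repeating for each j gives P = [[0, -1, 2], [0, 1, 2], [1, 2, -1]].

[[0, -1, 2], [0, 1, 2], [1, 2, -1]]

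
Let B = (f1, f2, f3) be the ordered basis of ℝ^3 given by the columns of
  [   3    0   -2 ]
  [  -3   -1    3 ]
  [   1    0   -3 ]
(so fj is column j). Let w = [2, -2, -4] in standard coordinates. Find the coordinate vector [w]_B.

[2, 2, 2]

[w]_B is the unique c with M c = w, where M has columns f1, ..., f3.
Row-reducing the augmented matrix [M | w] gives c = (2, 2, 2).
Check: 2f1 + 2f2 + 2f3 = [2, -2, -4].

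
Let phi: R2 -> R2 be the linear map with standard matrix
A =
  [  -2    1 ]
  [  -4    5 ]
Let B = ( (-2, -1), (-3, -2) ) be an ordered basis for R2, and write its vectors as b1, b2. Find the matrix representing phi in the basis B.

Let P have columns b1, b2. Then [phi]_B = P^(-1) A P.
Here det P = 1, so P^(-1) is integer; computing A P first and then P^(-1)(A P) gives [[3, -2], [-3, 0]].

[[3, -2], [-3, 0]]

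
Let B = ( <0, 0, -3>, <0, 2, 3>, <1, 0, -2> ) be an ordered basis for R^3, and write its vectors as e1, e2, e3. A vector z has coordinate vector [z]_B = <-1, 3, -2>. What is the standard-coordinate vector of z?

By definition z = -e1 + 3e2 - 2e3.
Summing componentwise gives <-2, 6, 16>.

<-2, 6, 16>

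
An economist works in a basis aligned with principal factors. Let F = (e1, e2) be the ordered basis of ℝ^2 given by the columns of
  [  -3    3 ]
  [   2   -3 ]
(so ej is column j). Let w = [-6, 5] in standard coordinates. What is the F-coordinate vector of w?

[w]_F is the unique c with M c = w, where M has columns e1, e2.
System: -3c_1 + 3c_2 = -6, 2c_1 - 3c_2 = 5; solving gives c_1 = 1, c_2 = -1.
Check: e1 - e2 = [-6, 5].

[1, -1]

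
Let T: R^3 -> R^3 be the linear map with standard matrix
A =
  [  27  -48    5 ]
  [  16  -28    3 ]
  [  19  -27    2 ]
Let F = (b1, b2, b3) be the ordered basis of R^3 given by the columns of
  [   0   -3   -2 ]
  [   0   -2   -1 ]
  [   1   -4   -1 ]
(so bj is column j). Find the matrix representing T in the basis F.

[[-3, -1, 0], [-1, 3, 3], [-1, -2, 1]]

Let P have columns b1, ..., b3. Then [T]_F = P^(-1) A P.
Here det P = -1, so P^(-1) is integer; computing A P first and then P^(-1)(A P) gives [[-3, -1, 0], [-1, 3, 3], [-1, -2, 1]].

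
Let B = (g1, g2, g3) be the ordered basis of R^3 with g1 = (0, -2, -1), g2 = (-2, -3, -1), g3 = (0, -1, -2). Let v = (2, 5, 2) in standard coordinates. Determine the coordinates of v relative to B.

(-1, -1, 0)

Write v = c_1 g1 + ... + c_3 g3 and solve for the c_i.
Solving this 3x3 system gives c = (-1, -1, 0).
Check: -g1 - g2 + 0·g3 = (2, 5, 2).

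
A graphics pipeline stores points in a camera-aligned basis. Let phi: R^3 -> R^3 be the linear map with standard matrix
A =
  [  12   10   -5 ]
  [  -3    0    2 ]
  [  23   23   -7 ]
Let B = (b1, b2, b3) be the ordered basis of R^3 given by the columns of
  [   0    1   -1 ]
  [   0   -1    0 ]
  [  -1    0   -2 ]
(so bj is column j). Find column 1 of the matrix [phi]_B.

[-1, 2, -3]

Compute phi(b1) = A b1 = [5, -2, 7] in standard coordinates.
Then write this in B-coordinates: solve for y in y_1 b1 + ... + y_3 b3 = [5, -2, 7].
This gives y = [-1, 2, -3], which is column 1 of [phi]_B.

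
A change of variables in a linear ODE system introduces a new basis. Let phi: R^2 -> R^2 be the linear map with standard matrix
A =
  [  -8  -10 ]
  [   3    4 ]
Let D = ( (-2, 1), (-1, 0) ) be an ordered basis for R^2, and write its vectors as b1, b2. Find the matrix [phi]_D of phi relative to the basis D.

The j-th column of [phi]_D is [phi(bj)]_D.
phi(b1) = A b1 = (6, -2) = -2b1 - 2b2, so column 1 is (-2, -2).
Repeating for b2 and assembling the columns gives [[-2, -3], [-2, -2]].

[[-2, -3], [-2, -2]]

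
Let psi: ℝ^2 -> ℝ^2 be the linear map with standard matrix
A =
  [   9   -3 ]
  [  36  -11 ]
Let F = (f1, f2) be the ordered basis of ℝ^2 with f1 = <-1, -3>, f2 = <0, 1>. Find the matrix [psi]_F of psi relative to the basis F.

[[0, 3], [-3, -2]]

The j-th column of [psi]_F is [psi(fj)]_F.
psi(f1) = A f1 = <0, -3> = 0·f1 - 3f2, so column 1 is <0, -3>.
Repeating for f2 and assembling the columns gives [[0, 3], [-3, -2]].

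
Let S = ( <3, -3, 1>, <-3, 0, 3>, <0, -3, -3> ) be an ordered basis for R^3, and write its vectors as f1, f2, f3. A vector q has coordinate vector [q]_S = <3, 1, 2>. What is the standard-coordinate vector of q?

By definition q = 3f1 + f2 + 2f3.
Summing componentwise gives <6, -15, 0>.

<6, -15, 0>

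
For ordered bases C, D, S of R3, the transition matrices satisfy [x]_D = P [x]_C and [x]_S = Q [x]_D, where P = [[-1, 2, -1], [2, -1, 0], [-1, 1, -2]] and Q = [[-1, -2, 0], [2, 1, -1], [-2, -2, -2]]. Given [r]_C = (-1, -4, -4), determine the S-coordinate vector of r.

First [r]_D = P [r]_C = (-3, 2, 5).
Then [r]_S = Q [r]_D = (-1, -9, -8).

(-1, -9, -8)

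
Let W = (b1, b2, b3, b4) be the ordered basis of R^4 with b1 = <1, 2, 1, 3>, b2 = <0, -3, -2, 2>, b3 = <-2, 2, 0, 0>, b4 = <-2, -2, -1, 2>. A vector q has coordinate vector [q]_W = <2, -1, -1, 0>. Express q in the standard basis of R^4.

By definition q = 2b1 - b2 - b3 + 0·b4.
Summing componentwise gives <4, 5, 4, 4>.

<4, 5, 4, 4>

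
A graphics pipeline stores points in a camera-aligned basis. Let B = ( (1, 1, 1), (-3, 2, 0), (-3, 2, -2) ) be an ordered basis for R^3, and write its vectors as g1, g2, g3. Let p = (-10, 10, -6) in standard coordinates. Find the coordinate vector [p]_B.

[p]_B is the unique c with M c = p, where M has columns g1, ..., g3.
Solving this 3x3 system gives c = (2, 0, 4).
Check: 2g1 + 0·g2 + 4g3 = (-10, 10, -6).

(2, 0, 4)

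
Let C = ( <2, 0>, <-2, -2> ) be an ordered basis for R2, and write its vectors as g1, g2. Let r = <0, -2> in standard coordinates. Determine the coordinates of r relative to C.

Write r = c_1 g1 + c_2 g2 and solve for the c_i.
System: 2c_1 - 2c_2 = 0, 0c_1 - 2c_2 = -2; solving gives c_1 = 1, c_2 = 1.
Check: g1 + g2 = <0, -2>.

<1, 1>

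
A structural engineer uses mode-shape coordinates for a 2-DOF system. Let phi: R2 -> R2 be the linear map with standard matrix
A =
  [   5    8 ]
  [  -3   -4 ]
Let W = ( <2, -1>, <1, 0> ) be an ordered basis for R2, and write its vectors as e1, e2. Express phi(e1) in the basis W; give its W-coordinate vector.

<2, -2>

Compute phi(e1) = A e1 = <2, -2> in standard coordinates.
Then write this in W-coordinates: solve for y in y_1 e1 + y_2 e2 = <2, -2>.
This gives y = <2, -2>, which is column 1 of [phi]_W.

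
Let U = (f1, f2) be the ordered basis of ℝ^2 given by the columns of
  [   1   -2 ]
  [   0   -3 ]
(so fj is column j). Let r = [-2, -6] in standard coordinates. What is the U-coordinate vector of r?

[r]_U is the unique c with M c = r, where M has columns f1, f2.
System: c_1 - 2c_2 = -2, 0c_1 - 3c_2 = -6; solving gives c_1 = 2, c_2 = 2.
Check: 2f1 + 2f2 = [-2, -6].

[2, 2]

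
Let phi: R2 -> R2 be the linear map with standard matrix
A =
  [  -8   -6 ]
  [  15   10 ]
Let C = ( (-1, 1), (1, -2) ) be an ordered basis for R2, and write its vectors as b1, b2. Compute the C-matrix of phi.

[[1, -3], [3, 1]]

With P the matrix whose columns are b1, b2, [phi]_C = P^(-1) A P.
Column by column: phi(b1) = A b1 = (2, -5); its C-coordinates (1, 3) give column 1.
Continuing for each basis vector yields [phi]_C = [[1, -3], [3, 1]].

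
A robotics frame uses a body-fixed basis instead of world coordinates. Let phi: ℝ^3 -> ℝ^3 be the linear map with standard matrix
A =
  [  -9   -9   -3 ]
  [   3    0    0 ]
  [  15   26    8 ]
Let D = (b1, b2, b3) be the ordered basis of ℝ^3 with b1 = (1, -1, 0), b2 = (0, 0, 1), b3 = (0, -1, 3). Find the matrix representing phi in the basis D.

[[0, -3, 0], [-2, -1, -2], [-3, 3, 0]]

Let P have columns b1, ..., b3. Then [phi]_D = P^(-1) A P.
Here det P = 1, so P^(-1) is integer; computing A P first and then P^(-1)(A P) gives [[0, -3, 0], [-2, -1, -2], [-3, 3, 0]].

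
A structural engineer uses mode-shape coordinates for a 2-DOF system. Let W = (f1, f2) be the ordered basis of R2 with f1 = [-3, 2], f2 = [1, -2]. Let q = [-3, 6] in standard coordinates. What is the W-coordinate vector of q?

[0, -3]

Write q = c_1 f1 + c_2 f2 and solve for the c_i.
System: -3c_1 + c_2 = -3, 2c_1 - 2c_2 = 6; solving gives c_1 = 0, c_2 = -3.
Check: 0·f1 - 3f2 = [-3, 6].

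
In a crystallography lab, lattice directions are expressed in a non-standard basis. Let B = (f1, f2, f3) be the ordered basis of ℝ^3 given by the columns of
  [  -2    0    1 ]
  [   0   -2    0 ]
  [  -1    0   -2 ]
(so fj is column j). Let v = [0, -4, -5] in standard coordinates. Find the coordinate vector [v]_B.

[v]_B is the unique c with M c = v, where M has columns f1, ..., f3.
Gaussian elimination on [M | v] yields c = (1, 2, 2).
Check: f1 + 2f2 + 2f3 = [0, -4, -5].

[1, 2, 2]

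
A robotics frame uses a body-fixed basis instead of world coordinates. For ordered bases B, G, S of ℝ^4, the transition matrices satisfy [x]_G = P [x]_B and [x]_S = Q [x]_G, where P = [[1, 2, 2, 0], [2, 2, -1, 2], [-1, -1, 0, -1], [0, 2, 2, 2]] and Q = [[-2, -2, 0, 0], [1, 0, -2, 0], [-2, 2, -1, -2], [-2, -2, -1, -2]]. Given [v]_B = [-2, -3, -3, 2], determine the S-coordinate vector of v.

Apply P to get G-coordinates [-14, -3, 3, -8], then Q to get S-coordinates.
The result is [v]_S = [34, -20, 35, 47].

[34, -20, 35, 47]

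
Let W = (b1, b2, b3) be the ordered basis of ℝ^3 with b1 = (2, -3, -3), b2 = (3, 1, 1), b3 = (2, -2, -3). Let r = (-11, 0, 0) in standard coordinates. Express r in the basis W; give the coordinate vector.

We seek scalars with c_1 b1 + ... + c_3 b3 = r; equivalently solve M c = r where the columns of M are b1, ..., b3.
Row-reducing the augmented matrix [M | r] gives c = (-1, -3, 0).
Check: -b1 - 3b2 + 0·b3 = (-11, 0, 0).

(-1, -3, 0)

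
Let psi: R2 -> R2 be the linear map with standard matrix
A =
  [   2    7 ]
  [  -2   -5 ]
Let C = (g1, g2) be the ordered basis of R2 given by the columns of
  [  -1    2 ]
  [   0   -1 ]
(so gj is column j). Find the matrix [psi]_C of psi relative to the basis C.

Let P have columns g1, g2. Then [psi]_C = P^(-1) A P.
Here det P = 1, so P^(-1) is integer; computing A P first and then P^(-1)(A P) gives [[-2, 1], [-2, -1]].

[[-2, 1], [-2, -1]]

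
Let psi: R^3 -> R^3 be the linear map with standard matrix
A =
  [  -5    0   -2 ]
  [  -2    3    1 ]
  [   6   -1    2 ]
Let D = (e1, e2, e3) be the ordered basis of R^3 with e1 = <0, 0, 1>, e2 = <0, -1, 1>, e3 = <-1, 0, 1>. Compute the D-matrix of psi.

With P the matrix whose columns are e1, ..., e3, [psi]_D = P^(-1) A P.
Column by column: psi(e1) = A e1 = <-2, 1, 2>; its D-coordinates <1, -1, 2> give column 1.
Continuing for each basis vector yields [psi]_D = [[1, -1, 2], [-1, 2, -3], [2, 2, -3]].

[[1, -1, 2], [-1, 2, -3], [2, 2, -3]]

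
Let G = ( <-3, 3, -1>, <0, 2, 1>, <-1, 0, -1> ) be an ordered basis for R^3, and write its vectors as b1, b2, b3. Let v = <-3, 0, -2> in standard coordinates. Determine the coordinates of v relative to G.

<2, -3, -3>

[v]_G is the unique c with M c = v, where M has columns b1, ..., b3.
Gaussian elimination on [M | v] yields c = (2, -3, -3).
Check: 2b1 - 3b2 - 3b3 = <-3, 0, -2>.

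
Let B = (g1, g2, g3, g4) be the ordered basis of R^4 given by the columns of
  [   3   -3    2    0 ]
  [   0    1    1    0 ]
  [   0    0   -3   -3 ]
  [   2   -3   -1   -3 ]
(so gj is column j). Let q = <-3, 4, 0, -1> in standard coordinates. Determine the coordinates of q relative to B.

<-2, 1, 3, -3>

Write q = c_1 g1 + ... + c_4 g4 and solve for the c_i.
Gaussian elimination on [M | q] yields c = (-2, 1, 3, -3).
Check: -2g1 + g2 + 3g3 - 3g4 = <-3, 4, 0, -1>.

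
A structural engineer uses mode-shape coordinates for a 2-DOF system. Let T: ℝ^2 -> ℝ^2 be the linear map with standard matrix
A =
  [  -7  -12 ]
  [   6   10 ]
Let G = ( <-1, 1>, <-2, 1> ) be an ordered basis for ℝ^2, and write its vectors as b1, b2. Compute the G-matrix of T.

Let P have columns b1, b2. Then [T]_G = P^(-1) A P.
Here det P = 1, so P^(-1) is integer; computing A P first and then P^(-1)(A P) gives [[3, -2], [1, 0]].

[[3, -2], [1, 0]]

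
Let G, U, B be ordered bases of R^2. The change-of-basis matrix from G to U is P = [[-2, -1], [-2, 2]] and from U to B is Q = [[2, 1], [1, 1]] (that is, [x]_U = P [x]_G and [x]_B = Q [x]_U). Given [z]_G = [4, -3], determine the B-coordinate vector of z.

[-24, -19]

Apply P to get U-coordinates [-5, -14], then Q to get B-coordinates.
The result is [z]_B = [-24, -19].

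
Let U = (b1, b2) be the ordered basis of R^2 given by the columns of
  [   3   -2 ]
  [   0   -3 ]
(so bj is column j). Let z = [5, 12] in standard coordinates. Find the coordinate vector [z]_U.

Write z = c_1 b1 + c_2 b2 and solve for the c_i.
System: 3c_1 - 2c_2 = 5, 0c_1 - 3c_2 = 12; solving gives c_1 = -1, c_2 = -4.
Check: -b1 - 4b2 = [5, 12].

[-1, -4]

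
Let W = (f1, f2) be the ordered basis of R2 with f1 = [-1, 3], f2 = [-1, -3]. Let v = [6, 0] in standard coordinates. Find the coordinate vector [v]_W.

Write v = c_1 f1 + c_2 f2 and solve for the c_i.
System: -c_1 - c_2 = 6, 3c_1 - 3c_2 = 0; solving gives c_1 = -3, c_2 = -3.
Check: -3f1 - 3f2 = [6, 0].

[-3, -3]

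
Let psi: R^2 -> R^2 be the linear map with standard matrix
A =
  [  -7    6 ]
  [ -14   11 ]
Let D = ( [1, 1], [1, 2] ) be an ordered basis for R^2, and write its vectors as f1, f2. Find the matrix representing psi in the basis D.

The j-th column of [psi]_D is [psi(fj)]_D.
psi(f1) = A f1 = [-1, -3] = f1 - 2f2, so column 1 is [1, -2].
Repeating for f2 and assembling the columns gives [[1, 2], [-2, 3]].

[[1, 2], [-2, 3]]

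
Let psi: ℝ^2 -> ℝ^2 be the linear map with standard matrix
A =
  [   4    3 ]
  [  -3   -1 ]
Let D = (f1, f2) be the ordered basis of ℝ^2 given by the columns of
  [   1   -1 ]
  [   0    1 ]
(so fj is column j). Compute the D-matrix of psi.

Let P have columns f1, f2. Then [psi]_D = P^(-1) A P.
Here det P = 1, so P^(-1) is integer; computing A P first and then P^(-1)(A P) gives [[1, 1], [-3, 2]].

[[1, 1], [-3, 2]]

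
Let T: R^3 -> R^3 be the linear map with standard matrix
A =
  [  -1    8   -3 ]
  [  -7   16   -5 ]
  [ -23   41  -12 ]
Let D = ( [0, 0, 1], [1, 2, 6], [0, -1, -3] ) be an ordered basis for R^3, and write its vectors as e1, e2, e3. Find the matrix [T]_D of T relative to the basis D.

With P the matrix whose columns are e1, ..., e3, [T]_D = P^(-1) A P.
Column by column: T(e1) = A e1 = [-3, -5, -12]; its D-coordinates [3, -3, -1] give column 1.
Continuing for each basis vector yields [T]_D = [[3, 2, -2], [-3, -3, 1], [-1, -1, 3]].

[[3, 2, -2], [-3, -3, 1], [-1, -1, 3]]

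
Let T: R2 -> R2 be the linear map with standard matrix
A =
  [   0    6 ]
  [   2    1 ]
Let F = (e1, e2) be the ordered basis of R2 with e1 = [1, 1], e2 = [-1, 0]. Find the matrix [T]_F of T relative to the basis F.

Let P have columns e1, e2. Then [T]_F = P^(-1) A P.
Here det P = 1, so P^(-1) is integer; computing A P first and then P^(-1)(A P) gives [[3, -2], [-3, -2]].

[[3, -2], [-3, -2]]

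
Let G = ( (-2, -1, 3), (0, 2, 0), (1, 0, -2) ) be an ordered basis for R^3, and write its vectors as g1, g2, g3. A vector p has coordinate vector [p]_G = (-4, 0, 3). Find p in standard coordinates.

The coordinates say p = -4g1 + 0·g2 + 3g3; adding the scaled basis vectors gives (11, 4, -18).

(11, 4, -18)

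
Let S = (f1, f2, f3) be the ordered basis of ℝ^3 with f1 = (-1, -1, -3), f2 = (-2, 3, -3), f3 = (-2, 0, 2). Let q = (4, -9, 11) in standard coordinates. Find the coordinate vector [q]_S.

We seek scalars with c_1 f1 + ... + c_3 f3 = q; equivalently solve M c = q where the columns of M are f1, ..., f3.
Row-reducing the augmented matrix [M | q] gives c = (0, -3, 1).
Check: 0·f1 - 3f2 + f3 = (4, -9, 11).

(0, -3, 1)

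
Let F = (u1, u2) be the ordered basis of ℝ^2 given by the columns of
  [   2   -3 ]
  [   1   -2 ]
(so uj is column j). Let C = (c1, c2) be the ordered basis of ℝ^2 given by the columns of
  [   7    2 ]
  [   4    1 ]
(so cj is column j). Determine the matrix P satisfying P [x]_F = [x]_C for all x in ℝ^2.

[[0, -1], [1, 2]]

Column j of P is [uj]_C, since P maps F-coordinates to C-coordinates.
Expressing u1 in C: u1 = 0·c1 + c2, so column 1 of P is (0, 1).
Doing the same for each uj gives P = [[0, -1], [1, 2]].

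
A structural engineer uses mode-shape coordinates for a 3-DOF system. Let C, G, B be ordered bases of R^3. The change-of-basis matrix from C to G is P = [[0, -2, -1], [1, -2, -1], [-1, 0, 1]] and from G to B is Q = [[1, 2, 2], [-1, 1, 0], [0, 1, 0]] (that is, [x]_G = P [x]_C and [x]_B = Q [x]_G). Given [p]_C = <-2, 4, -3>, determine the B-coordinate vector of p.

First [p]_G = P [p]_C = <-5, -7, -1>.
Then [p]_B = Q [p]_G = <-21, -2, -7>.

<-21, -2, -7>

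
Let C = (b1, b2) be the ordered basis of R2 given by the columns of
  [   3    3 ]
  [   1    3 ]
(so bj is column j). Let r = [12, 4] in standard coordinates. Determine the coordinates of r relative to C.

[4, 0]

We seek scalars with c_1 b1 + c_2 b2 = r; equivalently solve M c = r where the columns of M are b1, b2.
System: 3c_1 + 3c_2 = 12, c_1 + 3c_2 = 4; solving gives c_1 = 4, c_2 = 0.
Check: 4b1 + 0·b2 = [12, 4].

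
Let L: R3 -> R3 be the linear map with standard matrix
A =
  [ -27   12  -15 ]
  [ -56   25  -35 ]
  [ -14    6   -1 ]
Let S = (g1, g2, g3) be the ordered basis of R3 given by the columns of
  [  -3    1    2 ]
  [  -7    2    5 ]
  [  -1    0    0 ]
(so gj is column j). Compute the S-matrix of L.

[[-1, 2, -2], [3, -1, 2], [3, 2, -1]]

Let P have columns g1, ..., g3. Then [L]_S = P^(-1) A P.
Here det P = -1, so P^(-1) is integer; computing A P first and then P^(-1)(A P) gives [[-1, 2, -2], [3, -1, 2], [3, 2, -1]].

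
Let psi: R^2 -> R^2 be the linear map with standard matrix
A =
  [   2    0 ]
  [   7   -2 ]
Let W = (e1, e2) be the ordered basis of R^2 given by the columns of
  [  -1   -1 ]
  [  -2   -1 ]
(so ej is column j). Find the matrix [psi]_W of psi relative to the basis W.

[[1, 3], [1, -1]]

Let P have columns e1, e2. Then [psi]_W = P^(-1) A P.
Here det P = -1, so P^(-1) is integer; computing A P first and then P^(-1)(A P) gives [[1, 3], [1, -1]].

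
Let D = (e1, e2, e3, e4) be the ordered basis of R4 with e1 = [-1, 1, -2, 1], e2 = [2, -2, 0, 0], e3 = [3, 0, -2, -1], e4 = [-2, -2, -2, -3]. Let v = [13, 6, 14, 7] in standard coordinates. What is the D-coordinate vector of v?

[-4, -1, 1, -4]

[v]_D is the unique c with M c = v, where M has columns e1, ..., e4.
Gaussian elimination on [M | v] yields c = (-4, -1, 1, -4).
Check: -4e1 - e2 + e3 - 4e4 = [13, 6, 14, 7].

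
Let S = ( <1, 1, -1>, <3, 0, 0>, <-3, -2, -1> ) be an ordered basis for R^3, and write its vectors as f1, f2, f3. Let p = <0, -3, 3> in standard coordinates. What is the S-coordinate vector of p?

<-3, 1, 0>

We seek scalars with c_1 f1 + ... + c_3 f3 = p; equivalently solve M c = p where the columns of M are f1, ..., f3.
Gaussian elimination on [M | p] yields c = (-3, 1, 0).
Check: -3f1 + f2 + 0·f3 = <0, -3, 3>.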